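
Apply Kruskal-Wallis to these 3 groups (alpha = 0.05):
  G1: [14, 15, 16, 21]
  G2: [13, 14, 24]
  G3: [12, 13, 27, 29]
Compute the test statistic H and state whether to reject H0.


Step 1: Combine all N = 11 observations and assign midranks.
sorted (value, group, rank): (12,G3,1), (13,G2,2.5), (13,G3,2.5), (14,G1,4.5), (14,G2,4.5), (15,G1,6), (16,G1,7), (21,G1,8), (24,G2,9), (27,G3,10), (29,G3,11)
Step 2: Sum ranks within each group.
R_1 = 25.5 (n_1 = 4)
R_2 = 16 (n_2 = 3)
R_3 = 24.5 (n_3 = 4)
Step 3: H = 12/(N(N+1)) * sum(R_i^2/n_i) - 3(N+1)
     = 12/(11*12) * (25.5^2/4 + 16^2/3 + 24.5^2/4) - 3*12
     = 0.090909 * 397.958 - 36
     = 0.178030.
Step 4: Ties present; correction factor C = 1 - 12/(11^3 - 11) = 0.990909. Corrected H = 0.178030 / 0.990909 = 0.179664.
Step 5: Under H0, H ~ chi^2(2); p-value = 0.914085.
Step 6: alpha = 0.05. fail to reject H0.

H = 0.1797, df = 2, p = 0.914085, fail to reject H0.


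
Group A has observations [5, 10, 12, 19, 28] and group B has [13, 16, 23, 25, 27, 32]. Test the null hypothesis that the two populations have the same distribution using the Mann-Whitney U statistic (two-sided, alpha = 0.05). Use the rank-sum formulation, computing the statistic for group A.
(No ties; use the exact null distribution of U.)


Step 1: Combine and sort all 11 observations; assign midranks.
sorted (value, group): (5,X), (10,X), (12,X), (13,Y), (16,Y), (19,X), (23,Y), (25,Y), (27,Y), (28,X), (32,Y)
ranks: 5->1, 10->2, 12->3, 13->4, 16->5, 19->6, 23->7, 25->8, 27->9, 28->10, 32->11
Step 2: Rank sum for X: R1 = 1 + 2 + 3 + 6 + 10 = 22.
Step 3: U_X = R1 - n1(n1+1)/2 = 22 - 5*6/2 = 22 - 15 = 7.
       U_Y = n1*n2 - U_X = 30 - 7 = 23.
Step 4: No ties, so the exact null distribution of U (based on enumerating the C(11,5) = 462 equally likely rank assignments) gives the two-sided p-value.
Step 5: p-value = 0.177489; compare to alpha = 0.05. fail to reject H0.

U_X = 7, p = 0.177489, fail to reject H0 at alpha = 0.05.


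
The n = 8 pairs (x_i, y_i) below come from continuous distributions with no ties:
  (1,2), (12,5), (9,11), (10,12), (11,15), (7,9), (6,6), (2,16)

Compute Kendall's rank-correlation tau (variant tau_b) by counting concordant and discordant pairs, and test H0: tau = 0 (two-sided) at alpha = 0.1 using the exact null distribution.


Step 1: Enumerate the 28 unordered pairs (i,j) with i<j and classify each by sign(x_j-x_i) * sign(y_j-y_i).
  (1,2):dx=+11,dy=+3->C; (1,3):dx=+8,dy=+9->C; (1,4):dx=+9,dy=+10->C; (1,5):dx=+10,dy=+13->C
  (1,6):dx=+6,dy=+7->C; (1,7):dx=+5,dy=+4->C; (1,8):dx=+1,dy=+14->C; (2,3):dx=-3,dy=+6->D
  (2,4):dx=-2,dy=+7->D; (2,5):dx=-1,dy=+10->D; (2,6):dx=-5,dy=+4->D; (2,7):dx=-6,dy=+1->D
  (2,8):dx=-10,dy=+11->D; (3,4):dx=+1,dy=+1->C; (3,5):dx=+2,dy=+4->C; (3,6):dx=-2,dy=-2->C
  (3,7):dx=-3,dy=-5->C; (3,8):dx=-7,dy=+5->D; (4,5):dx=+1,dy=+3->C; (4,6):dx=-3,dy=-3->C
  (4,7):dx=-4,dy=-6->C; (4,8):dx=-8,dy=+4->D; (5,6):dx=-4,dy=-6->C; (5,7):dx=-5,dy=-9->C
  (5,8):dx=-9,dy=+1->D; (6,7):dx=-1,dy=-3->C; (6,8):dx=-5,dy=+7->D; (7,8):dx=-4,dy=+10->D
Step 2: C = 17, D = 11, total pairs = 28.
Step 3: tau = (C - D)/(n(n-1)/2) = (17 - 11)/28 = 0.214286.
Step 4: Exact two-sided p-value (enumerate n! = 40320 permutations of y under H0): p = 0.548413.
Step 5: alpha = 0.1. fail to reject H0.

tau_b = 0.2143 (C=17, D=11), p = 0.548413, fail to reject H0.


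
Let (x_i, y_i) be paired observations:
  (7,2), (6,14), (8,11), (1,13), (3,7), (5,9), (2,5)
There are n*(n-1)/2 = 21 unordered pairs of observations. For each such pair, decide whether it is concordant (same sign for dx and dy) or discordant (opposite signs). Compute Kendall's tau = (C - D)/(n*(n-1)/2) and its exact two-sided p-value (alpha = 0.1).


Step 1: Enumerate the 21 unordered pairs (i,j) with i<j and classify each by sign(x_j-x_i) * sign(y_j-y_i).
  (1,2):dx=-1,dy=+12->D; (1,3):dx=+1,dy=+9->C; (1,4):dx=-6,dy=+11->D; (1,5):dx=-4,dy=+5->D
  (1,6):dx=-2,dy=+7->D; (1,7):dx=-5,dy=+3->D; (2,3):dx=+2,dy=-3->D; (2,4):dx=-5,dy=-1->C
  (2,5):dx=-3,dy=-7->C; (2,6):dx=-1,dy=-5->C; (2,7):dx=-4,dy=-9->C; (3,4):dx=-7,dy=+2->D
  (3,5):dx=-5,dy=-4->C; (3,6):dx=-3,dy=-2->C; (3,7):dx=-6,dy=-6->C; (4,5):dx=+2,dy=-6->D
  (4,6):dx=+4,dy=-4->D; (4,7):dx=+1,dy=-8->D; (5,6):dx=+2,dy=+2->C; (5,7):dx=-1,dy=-2->C
  (6,7):dx=-3,dy=-4->C
Step 2: C = 11, D = 10, total pairs = 21.
Step 3: tau = (C - D)/(n(n-1)/2) = (11 - 10)/21 = 0.047619.
Step 4: Exact two-sided p-value (enumerate n! = 5040 permutations of y under H0): p = 1.000000.
Step 5: alpha = 0.1. fail to reject H0.

tau_b = 0.0476 (C=11, D=10), p = 1.000000, fail to reject H0.


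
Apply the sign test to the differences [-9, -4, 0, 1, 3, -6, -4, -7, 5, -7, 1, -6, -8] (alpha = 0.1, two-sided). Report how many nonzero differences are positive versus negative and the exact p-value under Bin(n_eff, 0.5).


Step 1: Discard zero differences. Original n = 13; n_eff = number of nonzero differences = 12.
Nonzero differences (with sign): -9, -4, +1, +3, -6, -4, -7, +5, -7, +1, -6, -8
Step 2: Count signs: positive = 4, negative = 8.
Step 3: Under H0: P(positive) = 0.5, so the number of positives S ~ Bin(12, 0.5).
Step 4: Two-sided exact p-value = sum of Bin(12,0.5) probabilities at or below the observed probability = 0.387695.
Step 5: alpha = 0.1. fail to reject H0.

n_eff = 12, pos = 4, neg = 8, p = 0.387695, fail to reject H0.


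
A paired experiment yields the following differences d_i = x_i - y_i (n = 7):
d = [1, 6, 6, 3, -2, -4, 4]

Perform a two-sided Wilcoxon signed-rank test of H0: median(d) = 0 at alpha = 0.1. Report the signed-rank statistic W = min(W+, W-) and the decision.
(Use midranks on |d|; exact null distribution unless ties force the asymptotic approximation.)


Step 1: Drop any zero differences (none here) and take |d_i|.
|d| = [1, 6, 6, 3, 2, 4, 4]
Step 2: Midrank |d_i| (ties get averaged ranks).
ranks: |1|->1, |6|->6.5, |6|->6.5, |3|->3, |2|->2, |4|->4.5, |4|->4.5
Step 3: Attach original signs; sum ranks with positive sign and with negative sign.
W+ = 1 + 6.5 + 6.5 + 3 + 4.5 = 21.5
W- = 2 + 4.5 = 6.5
(Check: W+ + W- = 28 should equal n(n+1)/2 = 28.)
Step 4: Test statistic W = min(W+, W-) = 6.5.
Step 5: Ties in |d|, so use the tie-corrected normal approximation.
        E[W] = n(n+1)/4 = 7*8/4 = 14.
        Tie groups: |d|=4 (t=2), |d|=6 (t=2); sum(t^3 - t) = 12.
        Var[W] = n(n+1)(2n+1)/24 - sum(t^3-t)/48 = 840/24 - 12/48 = 34.75.
        z = (W - E[W]) / sqrt(Var[W]) = (6.5 - 14) / 5.8949 = -1.2723.
        Two-sided p = 2*Phi(z) = 0.203272.
Step 6: alpha = 0.1. fail to reject H0.

W+ = 21.5, W- = 6.5, W = min = 6.5, p = 0.203272, fail to reject H0.


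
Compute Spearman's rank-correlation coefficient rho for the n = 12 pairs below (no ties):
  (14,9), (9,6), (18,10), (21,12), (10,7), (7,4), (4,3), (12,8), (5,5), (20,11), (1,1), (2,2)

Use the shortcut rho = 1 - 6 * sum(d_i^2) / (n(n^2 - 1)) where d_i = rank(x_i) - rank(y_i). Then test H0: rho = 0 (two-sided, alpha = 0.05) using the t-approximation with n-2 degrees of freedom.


Step 1: Rank x and y separately (midranks; no ties here).
rank(x): 14->9, 9->6, 18->10, 21->12, 10->7, 7->5, 4->3, 12->8, 5->4, 20->11, 1->1, 2->2
rank(y): 9->9, 6->6, 10->10, 12->12, 7->7, 4->4, 3->3, 8->8, 5->5, 11->11, 1->1, 2->2
Step 2: d_i = R_x(i) - R_y(i); compute d_i^2.
  (9-9)^2=0, (6-6)^2=0, (10-10)^2=0, (12-12)^2=0, (7-7)^2=0, (5-4)^2=1, (3-3)^2=0, (8-8)^2=0, (4-5)^2=1, (11-11)^2=0, (1-1)^2=0, (2-2)^2=0
sum(d^2) = 2.
Step 3: rho = 1 - 6*2 / (12*(12^2 - 1)) = 1 - 12/1716 = 0.993007.
Step 4: Under H0, t = rho * sqrt((n-2)/(1-rho^2)) = 26.5990 ~ t(10).
Step 5: Two-sided p-value from the t-distribution with 10 df = 0.000000.
Step 6: alpha = 0.05. reject H0.

rho = 0.9930, p = 0.000000, reject H0 at alpha = 0.05.


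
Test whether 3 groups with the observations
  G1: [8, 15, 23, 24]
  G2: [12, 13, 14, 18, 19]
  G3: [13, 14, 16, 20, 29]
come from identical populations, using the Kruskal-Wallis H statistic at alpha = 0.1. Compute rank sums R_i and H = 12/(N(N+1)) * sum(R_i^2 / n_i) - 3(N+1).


Step 1: Combine all N = 14 observations and assign midranks.
sorted (value, group, rank): (8,G1,1), (12,G2,2), (13,G2,3.5), (13,G3,3.5), (14,G2,5.5), (14,G3,5.5), (15,G1,7), (16,G3,8), (18,G2,9), (19,G2,10), (20,G3,11), (23,G1,12), (24,G1,13), (29,G3,14)
Step 2: Sum ranks within each group.
R_1 = 33 (n_1 = 4)
R_2 = 30 (n_2 = 5)
R_3 = 42 (n_3 = 5)
Step 3: H = 12/(N(N+1)) * sum(R_i^2/n_i) - 3(N+1)
     = 12/(14*15) * (33^2/4 + 30^2/5 + 42^2/5) - 3*15
     = 0.057143 * 805.05 - 45
     = 1.002857.
Step 4: Ties present; correction factor C = 1 - 12/(14^3 - 14) = 0.995604. Corrected H = 1.002857 / 0.995604 = 1.007285.
Step 5: Under H0, H ~ chi^2(2); p-value = 0.604325.
Step 6: alpha = 0.1. fail to reject H0.

H = 1.0073, df = 2, p = 0.604325, fail to reject H0.


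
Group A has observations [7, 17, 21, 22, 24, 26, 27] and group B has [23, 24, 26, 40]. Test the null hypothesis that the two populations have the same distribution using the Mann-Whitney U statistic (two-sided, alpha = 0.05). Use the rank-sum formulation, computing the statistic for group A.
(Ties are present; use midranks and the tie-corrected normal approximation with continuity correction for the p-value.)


Step 1: Combine and sort all 11 observations; assign midranks.
sorted (value, group): (7,X), (17,X), (21,X), (22,X), (23,Y), (24,X), (24,Y), (26,X), (26,Y), (27,X), (40,Y)
ranks: 7->1, 17->2, 21->3, 22->4, 23->5, 24->6.5, 24->6.5, 26->8.5, 26->8.5, 27->10, 40->11
Step 2: Rank sum for X: R1 = 1 + 2 + 3 + 4 + 6.5 + 8.5 + 10 = 35.
Step 3: U_X = R1 - n1(n1+1)/2 = 35 - 7*8/2 = 35 - 28 = 7.
       U_Y = n1*n2 - U_X = 28 - 7 = 21.
Step 4: Ties are present, so use the tie-corrected normal approximation (with continuity correction) for the p-value.
Step 5: p-value = 0.217200; compare to alpha = 0.05. fail to reject H0.

U_X = 7, p = 0.217200, fail to reject H0 at alpha = 0.05.


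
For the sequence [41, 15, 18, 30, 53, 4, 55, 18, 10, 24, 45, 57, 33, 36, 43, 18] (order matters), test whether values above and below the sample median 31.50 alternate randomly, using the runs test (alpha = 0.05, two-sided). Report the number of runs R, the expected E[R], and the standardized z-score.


Step 1: Compute median = 31.50; label A = above, B = below.
Labels in order: ABBBABABBBAAAAAB  (n_A = 8, n_B = 8)
Step 2: Count runs R = 8.
Step 3: Under H0 (random ordering), E[R] = 2*n_A*n_B/(n_A+n_B) + 1 = 2*8*8/16 + 1 = 9.0000.
        Var[R] = 2*n_A*n_B*(2*n_A*n_B - n_A - n_B) / ((n_A+n_B)^2 * (n_A+n_B-1)) = 14336/3840 = 3.7333.
        SD[R] = 1.9322.
Step 4: Continuity-corrected z = (R + 0.5 - E[R]) / SD[R] = (8 + 0.5 - 9.0000) / 1.9322 = -0.2588.
Step 5: Two-sided p-value via normal approximation = 2*(1 - Phi(|z|)) = 0.795809.
Step 6: alpha = 0.05. fail to reject H0.

R = 8, z = -0.2588, p = 0.795809, fail to reject H0.


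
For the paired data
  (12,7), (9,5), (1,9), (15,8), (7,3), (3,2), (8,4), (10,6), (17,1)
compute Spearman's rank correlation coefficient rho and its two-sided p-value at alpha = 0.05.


Step 1: Rank x and y separately (midranks; no ties here).
rank(x): 12->7, 9->5, 1->1, 15->8, 7->3, 3->2, 8->4, 10->6, 17->9
rank(y): 7->7, 5->5, 9->9, 8->8, 3->3, 2->2, 4->4, 6->6, 1->1
Step 2: d_i = R_x(i) - R_y(i); compute d_i^2.
  (7-7)^2=0, (5-5)^2=0, (1-9)^2=64, (8-8)^2=0, (3-3)^2=0, (2-2)^2=0, (4-4)^2=0, (6-6)^2=0, (9-1)^2=64
sum(d^2) = 128.
Step 3: rho = 1 - 6*128 / (9*(9^2 - 1)) = 1 - 768/720 = -0.066667.
Step 4: Under H0, t = rho * sqrt((n-2)/(1-rho^2)) = -0.1768 ~ t(7).
Step 5: Two-sided p-value from the t-distribution with 7 df = 0.864690.
Step 6: alpha = 0.05. fail to reject H0.

rho = -0.0667, p = 0.864690, fail to reject H0 at alpha = 0.05.


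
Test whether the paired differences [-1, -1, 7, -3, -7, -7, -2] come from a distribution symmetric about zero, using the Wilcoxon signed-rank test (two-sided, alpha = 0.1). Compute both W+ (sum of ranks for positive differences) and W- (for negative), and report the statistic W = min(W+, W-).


Step 1: Drop any zero differences (none here) and take |d_i|.
|d| = [1, 1, 7, 3, 7, 7, 2]
Step 2: Midrank |d_i| (ties get averaged ranks).
ranks: |1|->1.5, |1|->1.5, |7|->6, |3|->4, |7|->6, |7|->6, |2|->3
Step 3: Attach original signs; sum ranks with positive sign and with negative sign.
W+ = 6 = 6
W- = 1.5 + 1.5 + 4 + 6 + 6 + 3 = 22
(Check: W+ + W- = 28 should equal n(n+1)/2 = 28.)
Step 4: Test statistic W = min(W+, W-) = 6.
Step 5: Ties in |d|, so use the tie-corrected normal approximation.
        E[W] = n(n+1)/4 = 7*8/4 = 14.
        Tie groups: |d|=1 (t=2), |d|=7 (t=3); sum(t^3 - t) = 30.
        Var[W] = n(n+1)(2n+1)/24 - sum(t^3-t)/48 = 840/24 - 30/48 = 34.375.
        z = (W - E[W]) / sqrt(Var[W]) = (6 - 14) / 5.8630 = -1.3645.
        Two-sided p = 2*Phi(z) = 0.172415.
Step 6: alpha = 0.1. fail to reject H0.

W+ = 6, W- = 22, W = min = 6, p = 0.172415, fail to reject H0.


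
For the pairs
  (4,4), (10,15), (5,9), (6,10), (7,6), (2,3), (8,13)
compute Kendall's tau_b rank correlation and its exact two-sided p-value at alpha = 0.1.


Step 1: Enumerate the 21 unordered pairs (i,j) with i<j and classify each by sign(x_j-x_i) * sign(y_j-y_i).
  (1,2):dx=+6,dy=+11->C; (1,3):dx=+1,dy=+5->C; (1,4):dx=+2,dy=+6->C; (1,5):dx=+3,dy=+2->C
  (1,6):dx=-2,dy=-1->C; (1,7):dx=+4,dy=+9->C; (2,3):dx=-5,dy=-6->C; (2,4):dx=-4,dy=-5->C
  (2,5):dx=-3,dy=-9->C; (2,6):dx=-8,dy=-12->C; (2,7):dx=-2,dy=-2->C; (3,4):dx=+1,dy=+1->C
  (3,5):dx=+2,dy=-3->D; (3,6):dx=-3,dy=-6->C; (3,7):dx=+3,dy=+4->C; (4,5):dx=+1,dy=-4->D
  (4,6):dx=-4,dy=-7->C; (4,7):dx=+2,dy=+3->C; (5,6):dx=-5,dy=-3->C; (5,7):dx=+1,dy=+7->C
  (6,7):dx=+6,dy=+10->C
Step 2: C = 19, D = 2, total pairs = 21.
Step 3: tau = (C - D)/(n(n-1)/2) = (19 - 2)/21 = 0.809524.
Step 4: Exact two-sided p-value (enumerate n! = 5040 permutations of y under H0): p = 0.010714.
Step 5: alpha = 0.1. reject H0.

tau_b = 0.8095 (C=19, D=2), p = 0.010714, reject H0.


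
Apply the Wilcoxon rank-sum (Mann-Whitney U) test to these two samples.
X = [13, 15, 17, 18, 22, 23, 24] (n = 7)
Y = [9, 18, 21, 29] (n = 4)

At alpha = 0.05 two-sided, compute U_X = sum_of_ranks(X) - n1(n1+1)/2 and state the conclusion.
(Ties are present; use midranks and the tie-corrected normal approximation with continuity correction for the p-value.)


Step 1: Combine and sort all 11 observations; assign midranks.
sorted (value, group): (9,Y), (13,X), (15,X), (17,X), (18,X), (18,Y), (21,Y), (22,X), (23,X), (24,X), (29,Y)
ranks: 9->1, 13->2, 15->3, 17->4, 18->5.5, 18->5.5, 21->7, 22->8, 23->9, 24->10, 29->11
Step 2: Rank sum for X: R1 = 2 + 3 + 4 + 5.5 + 8 + 9 + 10 = 41.5.
Step 3: U_X = R1 - n1(n1+1)/2 = 41.5 - 7*8/2 = 41.5 - 28 = 13.5.
       U_Y = n1*n2 - U_X = 28 - 13.5 = 14.5.
Step 4: Ties are present, so use the tie-corrected normal approximation (with continuity correction) for the p-value.
Step 5: p-value = 1.000000; compare to alpha = 0.05. fail to reject H0.

U_X = 13.5, p = 1.000000, fail to reject H0 at alpha = 0.05.


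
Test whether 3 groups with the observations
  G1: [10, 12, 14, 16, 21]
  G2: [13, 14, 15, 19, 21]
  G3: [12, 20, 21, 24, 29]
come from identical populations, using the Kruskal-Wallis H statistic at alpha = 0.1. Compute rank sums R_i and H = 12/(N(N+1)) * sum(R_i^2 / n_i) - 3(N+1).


Step 1: Combine all N = 15 observations and assign midranks.
sorted (value, group, rank): (10,G1,1), (12,G1,2.5), (12,G3,2.5), (13,G2,4), (14,G1,5.5), (14,G2,5.5), (15,G2,7), (16,G1,8), (19,G2,9), (20,G3,10), (21,G1,12), (21,G2,12), (21,G3,12), (24,G3,14), (29,G3,15)
Step 2: Sum ranks within each group.
R_1 = 29 (n_1 = 5)
R_2 = 37.5 (n_2 = 5)
R_3 = 53.5 (n_3 = 5)
Step 3: H = 12/(N(N+1)) * sum(R_i^2/n_i) - 3(N+1)
     = 12/(15*16) * (29^2/5 + 37.5^2/5 + 53.5^2/5) - 3*16
     = 0.050000 * 1021.9 - 48
     = 3.095000.
Step 4: Ties present; correction factor C = 1 - 36/(15^3 - 15) = 0.989286. Corrected H = 3.095000 / 0.989286 = 3.128520.
Step 5: Under H0, H ~ chi^2(2); p-value = 0.209243.
Step 6: alpha = 0.1. fail to reject H0.

H = 3.1285, df = 2, p = 0.209243, fail to reject H0.


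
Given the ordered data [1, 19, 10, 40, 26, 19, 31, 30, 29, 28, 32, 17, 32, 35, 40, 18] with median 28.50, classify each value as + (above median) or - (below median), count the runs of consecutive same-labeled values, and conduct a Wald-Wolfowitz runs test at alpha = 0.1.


Step 1: Compute median = 28.50; label A = above, B = below.
Labels in order: BBBABBAAABABAAAB  (n_A = 8, n_B = 8)
Step 2: Count runs R = 9.
Step 3: Under H0 (random ordering), E[R] = 2*n_A*n_B/(n_A+n_B) + 1 = 2*8*8/16 + 1 = 9.0000.
        Var[R] = 2*n_A*n_B*(2*n_A*n_B - n_A - n_B) / ((n_A+n_B)^2 * (n_A+n_B-1)) = 14336/3840 = 3.7333.
        SD[R] = 1.9322.
Step 4: R = E[R], so z = 0 with no continuity correction.
Step 5: Two-sided p-value via normal approximation = 2*(1 - Phi(|z|)) = 1.000000.
Step 6: alpha = 0.1. fail to reject H0.

R = 9, z = 0.0000, p = 1.000000, fail to reject H0.


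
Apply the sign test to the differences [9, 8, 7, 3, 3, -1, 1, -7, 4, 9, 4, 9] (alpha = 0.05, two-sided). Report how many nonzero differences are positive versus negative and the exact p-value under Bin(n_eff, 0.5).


Step 1: Discard zero differences. Original n = 12; n_eff = number of nonzero differences = 12.
Nonzero differences (with sign): +9, +8, +7, +3, +3, -1, +1, -7, +4, +9, +4, +9
Step 2: Count signs: positive = 10, negative = 2.
Step 3: Under H0: P(positive) = 0.5, so the number of positives S ~ Bin(12, 0.5).
Step 4: Two-sided exact p-value = sum of Bin(12,0.5) probabilities at or below the observed probability = 0.038574.
Step 5: alpha = 0.05. reject H0.

n_eff = 12, pos = 10, neg = 2, p = 0.038574, reject H0.


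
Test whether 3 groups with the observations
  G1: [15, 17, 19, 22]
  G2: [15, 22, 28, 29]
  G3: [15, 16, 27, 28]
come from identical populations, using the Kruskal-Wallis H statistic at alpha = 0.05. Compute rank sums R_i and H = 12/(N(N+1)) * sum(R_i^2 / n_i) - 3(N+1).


Step 1: Combine all N = 12 observations and assign midranks.
sorted (value, group, rank): (15,G1,2), (15,G2,2), (15,G3,2), (16,G3,4), (17,G1,5), (19,G1,6), (22,G1,7.5), (22,G2,7.5), (27,G3,9), (28,G2,10.5), (28,G3,10.5), (29,G2,12)
Step 2: Sum ranks within each group.
R_1 = 20.5 (n_1 = 4)
R_2 = 32 (n_2 = 4)
R_3 = 25.5 (n_3 = 4)
Step 3: H = 12/(N(N+1)) * sum(R_i^2/n_i) - 3(N+1)
     = 12/(12*13) * (20.5^2/4 + 32^2/4 + 25.5^2/4) - 3*13
     = 0.076923 * 523.625 - 39
     = 1.278846.
Step 4: Ties present; correction factor C = 1 - 36/(12^3 - 12) = 0.979021. Corrected H = 1.278846 / 0.979021 = 1.306250.
Step 5: Under H0, H ~ chi^2(2); p-value = 0.520417.
Step 6: alpha = 0.05. fail to reject H0.

H = 1.3062, df = 2, p = 0.520417, fail to reject H0.


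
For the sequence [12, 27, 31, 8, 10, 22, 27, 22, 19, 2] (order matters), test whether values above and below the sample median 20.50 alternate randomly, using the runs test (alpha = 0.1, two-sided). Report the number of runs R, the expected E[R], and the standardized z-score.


Step 1: Compute median = 20.50; label A = above, B = below.
Labels in order: BAABBAAABB  (n_A = 5, n_B = 5)
Step 2: Count runs R = 5.
Step 3: Under H0 (random ordering), E[R] = 2*n_A*n_B/(n_A+n_B) + 1 = 2*5*5/10 + 1 = 6.0000.
        Var[R] = 2*n_A*n_B*(2*n_A*n_B - n_A - n_B) / ((n_A+n_B)^2 * (n_A+n_B-1)) = 2000/900 = 2.2222.
        SD[R] = 1.4907.
Step 4: Continuity-corrected z = (R + 0.5 - E[R]) / SD[R] = (5 + 0.5 - 6.0000) / 1.4907 = -0.3354.
Step 5: Two-sided p-value via normal approximation = 2*(1 - Phi(|z|)) = 0.737316.
Step 6: alpha = 0.1. fail to reject H0.

R = 5, z = -0.3354, p = 0.737316, fail to reject H0.


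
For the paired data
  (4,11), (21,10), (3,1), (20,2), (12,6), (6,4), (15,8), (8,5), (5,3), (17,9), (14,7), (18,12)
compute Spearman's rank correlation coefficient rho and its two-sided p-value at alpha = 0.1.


Step 1: Rank x and y separately (midranks; no ties here).
rank(x): 4->2, 21->12, 3->1, 20->11, 12->6, 6->4, 15->8, 8->5, 5->3, 17->9, 14->7, 18->10
rank(y): 11->11, 10->10, 1->1, 2->2, 6->6, 4->4, 8->8, 5->5, 3->3, 9->9, 7->7, 12->12
Step 2: d_i = R_x(i) - R_y(i); compute d_i^2.
  (2-11)^2=81, (12-10)^2=4, (1-1)^2=0, (11-2)^2=81, (6-6)^2=0, (4-4)^2=0, (8-8)^2=0, (5-5)^2=0, (3-3)^2=0, (9-9)^2=0, (7-7)^2=0, (10-12)^2=4
sum(d^2) = 170.
Step 3: rho = 1 - 6*170 / (12*(12^2 - 1)) = 1 - 1020/1716 = 0.405594.
Step 4: Under H0, t = rho * sqrt((n-2)/(1-rho^2)) = 1.4032 ~ t(10).
Step 5: Two-sided p-value from the t-distribution with 10 df = 0.190836.
Step 6: alpha = 0.1. fail to reject H0.

rho = 0.4056, p = 0.190836, fail to reject H0 at alpha = 0.1.


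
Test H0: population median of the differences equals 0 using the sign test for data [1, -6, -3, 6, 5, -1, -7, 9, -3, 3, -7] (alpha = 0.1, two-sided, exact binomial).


Step 1: Discard zero differences. Original n = 11; n_eff = number of nonzero differences = 11.
Nonzero differences (with sign): +1, -6, -3, +6, +5, -1, -7, +9, -3, +3, -7
Step 2: Count signs: positive = 5, negative = 6.
Step 3: Under H0: P(positive) = 0.5, so the number of positives S ~ Bin(11, 0.5).
Step 4: Two-sided exact p-value = sum of Bin(11,0.5) probabilities at or below the observed probability = 1.000000.
Step 5: alpha = 0.1. fail to reject H0.

n_eff = 11, pos = 5, neg = 6, p = 1.000000, fail to reject H0.


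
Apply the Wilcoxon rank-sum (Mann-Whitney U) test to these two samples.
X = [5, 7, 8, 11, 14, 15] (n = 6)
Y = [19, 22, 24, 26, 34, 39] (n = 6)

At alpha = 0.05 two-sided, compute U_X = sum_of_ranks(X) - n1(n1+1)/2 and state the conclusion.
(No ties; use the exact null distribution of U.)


Step 1: Combine and sort all 12 observations; assign midranks.
sorted (value, group): (5,X), (7,X), (8,X), (11,X), (14,X), (15,X), (19,Y), (22,Y), (24,Y), (26,Y), (34,Y), (39,Y)
ranks: 5->1, 7->2, 8->3, 11->4, 14->5, 15->6, 19->7, 22->8, 24->9, 26->10, 34->11, 39->12
Step 2: Rank sum for X: R1 = 1 + 2 + 3 + 4 + 5 + 6 = 21.
Step 3: U_X = R1 - n1(n1+1)/2 = 21 - 6*7/2 = 21 - 21 = 0.
       U_Y = n1*n2 - U_X = 36 - 0 = 36.
Step 4: No ties, so the exact null distribution of U (based on enumerating the C(12,6) = 924 equally likely rank assignments) gives the two-sided p-value.
Step 5: p-value = 0.002165; compare to alpha = 0.05. reject H0.

U_X = 0, p = 0.002165, reject H0 at alpha = 0.05.


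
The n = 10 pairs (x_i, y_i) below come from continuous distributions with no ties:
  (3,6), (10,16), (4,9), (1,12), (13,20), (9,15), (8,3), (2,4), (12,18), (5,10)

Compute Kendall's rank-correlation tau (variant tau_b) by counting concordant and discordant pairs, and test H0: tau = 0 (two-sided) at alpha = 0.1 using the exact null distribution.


Step 1: Enumerate the 45 unordered pairs (i,j) with i<j and classify each by sign(x_j-x_i) * sign(y_j-y_i).
  (1,2):dx=+7,dy=+10->C; (1,3):dx=+1,dy=+3->C; (1,4):dx=-2,dy=+6->D; (1,5):dx=+10,dy=+14->C
  (1,6):dx=+6,dy=+9->C; (1,7):dx=+5,dy=-3->D; (1,8):dx=-1,dy=-2->C; (1,9):dx=+9,dy=+12->C
  (1,10):dx=+2,dy=+4->C; (2,3):dx=-6,dy=-7->C; (2,4):dx=-9,dy=-4->C; (2,5):dx=+3,dy=+4->C
  (2,6):dx=-1,dy=-1->C; (2,7):dx=-2,dy=-13->C; (2,8):dx=-8,dy=-12->C; (2,9):dx=+2,dy=+2->C
  (2,10):dx=-5,dy=-6->C; (3,4):dx=-3,dy=+3->D; (3,5):dx=+9,dy=+11->C; (3,6):dx=+5,dy=+6->C
  (3,7):dx=+4,dy=-6->D; (3,8):dx=-2,dy=-5->C; (3,9):dx=+8,dy=+9->C; (3,10):dx=+1,dy=+1->C
  (4,5):dx=+12,dy=+8->C; (4,6):dx=+8,dy=+3->C; (4,7):dx=+7,dy=-9->D; (4,8):dx=+1,dy=-8->D
  (4,9):dx=+11,dy=+6->C; (4,10):dx=+4,dy=-2->D; (5,6):dx=-4,dy=-5->C; (5,7):dx=-5,dy=-17->C
  (5,8):dx=-11,dy=-16->C; (5,9):dx=-1,dy=-2->C; (5,10):dx=-8,dy=-10->C; (6,7):dx=-1,dy=-12->C
  (6,8):dx=-7,dy=-11->C; (6,9):dx=+3,dy=+3->C; (6,10):dx=-4,dy=-5->C; (7,8):dx=-6,dy=+1->D
  (7,9):dx=+4,dy=+15->C; (7,10):dx=-3,dy=+7->D; (8,9):dx=+10,dy=+14->C; (8,10):dx=+3,dy=+6->C
  (9,10):dx=-7,dy=-8->C
Step 2: C = 36, D = 9, total pairs = 45.
Step 3: tau = (C - D)/(n(n-1)/2) = (36 - 9)/45 = 0.600000.
Step 4: Exact two-sided p-value (enumerate n! = 3628800 permutations of y under H0): p = 0.016666.
Step 5: alpha = 0.1. reject H0.

tau_b = 0.6000 (C=36, D=9), p = 0.016666, reject H0.


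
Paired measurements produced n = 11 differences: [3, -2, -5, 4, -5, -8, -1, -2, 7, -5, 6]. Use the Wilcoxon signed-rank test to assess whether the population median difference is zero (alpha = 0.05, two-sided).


Step 1: Drop any zero differences (none here) and take |d_i|.
|d| = [3, 2, 5, 4, 5, 8, 1, 2, 7, 5, 6]
Step 2: Midrank |d_i| (ties get averaged ranks).
ranks: |3|->4, |2|->2.5, |5|->7, |4|->5, |5|->7, |8|->11, |1|->1, |2|->2.5, |7|->10, |5|->7, |6|->9
Step 3: Attach original signs; sum ranks with positive sign and with negative sign.
W+ = 4 + 5 + 10 + 9 = 28
W- = 2.5 + 7 + 7 + 11 + 1 + 2.5 + 7 = 38
(Check: W+ + W- = 66 should equal n(n+1)/2 = 66.)
Step 4: Test statistic W = min(W+, W-) = 28.
Step 5: Ties in |d|, so use the tie-corrected normal approximation.
        E[W] = n(n+1)/4 = 11*12/4 = 33.
        Tie groups: |d|=2 (t=2), |d|=5 (t=3); sum(t^3 - t) = 30.
        Var[W] = n(n+1)(2n+1)/24 - sum(t^3-t)/48 = 3036/24 - 30/48 = 125.875.
        z = (W - E[W]) / sqrt(Var[W]) = (28 - 33) / 11.2194 = -0.4457.
        Two-sided p = 2*Phi(z) = 0.655845.
Step 6: alpha = 0.05. fail to reject H0.

W+ = 28, W- = 38, W = min = 28, p = 0.655845, fail to reject H0.


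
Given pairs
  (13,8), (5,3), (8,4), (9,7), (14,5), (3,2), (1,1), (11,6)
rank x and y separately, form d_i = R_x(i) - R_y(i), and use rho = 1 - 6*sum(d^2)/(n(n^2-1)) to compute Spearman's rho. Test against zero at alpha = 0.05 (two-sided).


Step 1: Rank x and y separately (midranks; no ties here).
rank(x): 13->7, 5->3, 8->4, 9->5, 14->8, 3->2, 1->1, 11->6
rank(y): 8->8, 3->3, 4->4, 7->7, 5->5, 2->2, 1->1, 6->6
Step 2: d_i = R_x(i) - R_y(i); compute d_i^2.
  (7-8)^2=1, (3-3)^2=0, (4-4)^2=0, (5-7)^2=4, (8-5)^2=9, (2-2)^2=0, (1-1)^2=0, (6-6)^2=0
sum(d^2) = 14.
Step 3: rho = 1 - 6*14 / (8*(8^2 - 1)) = 1 - 84/504 = 0.833333.
Step 4: Under H0, t = rho * sqrt((n-2)/(1-rho^2)) = 3.6927 ~ t(6).
Step 5: Two-sided p-value from the t-distribution with 6 df = 0.010176.
Step 6: alpha = 0.05. reject H0.

rho = 0.8333, p = 0.010176, reject H0 at alpha = 0.05.


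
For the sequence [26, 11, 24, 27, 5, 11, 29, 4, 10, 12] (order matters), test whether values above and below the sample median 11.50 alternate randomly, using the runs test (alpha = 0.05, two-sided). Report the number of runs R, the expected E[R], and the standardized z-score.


Step 1: Compute median = 11.50; label A = above, B = below.
Labels in order: ABAABBABBA  (n_A = 5, n_B = 5)
Step 2: Count runs R = 7.
Step 3: Under H0 (random ordering), E[R] = 2*n_A*n_B/(n_A+n_B) + 1 = 2*5*5/10 + 1 = 6.0000.
        Var[R] = 2*n_A*n_B*(2*n_A*n_B - n_A - n_B) / ((n_A+n_B)^2 * (n_A+n_B-1)) = 2000/900 = 2.2222.
        SD[R] = 1.4907.
Step 4: Continuity-corrected z = (R - 0.5 - E[R]) / SD[R] = (7 - 0.5 - 6.0000) / 1.4907 = 0.3354.
Step 5: Two-sided p-value via normal approximation = 2*(1 - Phi(|z|)) = 0.737316.
Step 6: alpha = 0.05. fail to reject H0.

R = 7, z = 0.3354, p = 0.737316, fail to reject H0.


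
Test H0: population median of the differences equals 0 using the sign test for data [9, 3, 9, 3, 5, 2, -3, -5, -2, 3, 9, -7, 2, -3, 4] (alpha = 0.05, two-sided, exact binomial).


Step 1: Discard zero differences. Original n = 15; n_eff = number of nonzero differences = 15.
Nonzero differences (with sign): +9, +3, +9, +3, +5, +2, -3, -5, -2, +3, +9, -7, +2, -3, +4
Step 2: Count signs: positive = 10, negative = 5.
Step 3: Under H0: P(positive) = 0.5, so the number of positives S ~ Bin(15, 0.5).
Step 4: Two-sided exact p-value = sum of Bin(15,0.5) probabilities at or below the observed probability = 0.301758.
Step 5: alpha = 0.05. fail to reject H0.

n_eff = 15, pos = 10, neg = 5, p = 0.301758, fail to reject H0.


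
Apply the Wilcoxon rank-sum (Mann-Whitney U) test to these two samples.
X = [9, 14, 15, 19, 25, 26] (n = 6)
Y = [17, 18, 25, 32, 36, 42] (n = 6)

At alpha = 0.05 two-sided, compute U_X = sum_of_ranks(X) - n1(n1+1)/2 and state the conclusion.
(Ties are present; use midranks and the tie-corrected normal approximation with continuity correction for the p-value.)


Step 1: Combine and sort all 12 observations; assign midranks.
sorted (value, group): (9,X), (14,X), (15,X), (17,Y), (18,Y), (19,X), (25,X), (25,Y), (26,X), (32,Y), (36,Y), (42,Y)
ranks: 9->1, 14->2, 15->3, 17->4, 18->5, 19->6, 25->7.5, 25->7.5, 26->9, 32->10, 36->11, 42->12
Step 2: Rank sum for X: R1 = 1 + 2 + 3 + 6 + 7.5 + 9 = 28.5.
Step 3: U_X = R1 - n1(n1+1)/2 = 28.5 - 6*7/2 = 28.5 - 21 = 7.5.
       U_Y = n1*n2 - U_X = 36 - 7.5 = 28.5.
Step 4: Ties are present, so use the tie-corrected normal approximation (with continuity correction) for the p-value.
Step 5: p-value = 0.108695; compare to alpha = 0.05. fail to reject H0.

U_X = 7.5, p = 0.108695, fail to reject H0 at alpha = 0.05.


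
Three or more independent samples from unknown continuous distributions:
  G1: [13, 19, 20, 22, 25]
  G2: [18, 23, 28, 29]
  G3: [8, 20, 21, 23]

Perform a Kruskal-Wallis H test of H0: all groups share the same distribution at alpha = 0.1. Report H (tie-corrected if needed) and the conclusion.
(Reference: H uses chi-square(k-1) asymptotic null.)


Step 1: Combine all N = 13 observations and assign midranks.
sorted (value, group, rank): (8,G3,1), (13,G1,2), (18,G2,3), (19,G1,4), (20,G1,5.5), (20,G3,5.5), (21,G3,7), (22,G1,8), (23,G2,9.5), (23,G3,9.5), (25,G1,11), (28,G2,12), (29,G2,13)
Step 2: Sum ranks within each group.
R_1 = 30.5 (n_1 = 5)
R_2 = 37.5 (n_2 = 4)
R_3 = 23 (n_3 = 4)
Step 3: H = 12/(N(N+1)) * sum(R_i^2/n_i) - 3(N+1)
     = 12/(13*14) * (30.5^2/5 + 37.5^2/4 + 23^2/4) - 3*14
     = 0.065934 * 669.862 - 42
     = 2.166758.
Step 4: Ties present; correction factor C = 1 - 12/(13^3 - 13) = 0.994505. Corrected H = 2.166758 / 0.994505 = 2.178729.
Step 5: Under H0, H ~ chi^2(2); p-value = 0.336430.
Step 6: alpha = 0.1. fail to reject H0.

H = 2.1787, df = 2, p = 0.336430, fail to reject H0.


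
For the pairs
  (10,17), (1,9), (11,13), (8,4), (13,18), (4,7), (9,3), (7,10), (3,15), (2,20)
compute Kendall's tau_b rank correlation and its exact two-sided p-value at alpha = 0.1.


Step 1: Enumerate the 45 unordered pairs (i,j) with i<j and classify each by sign(x_j-x_i) * sign(y_j-y_i).
  (1,2):dx=-9,dy=-8->C; (1,3):dx=+1,dy=-4->D; (1,4):dx=-2,dy=-13->C; (1,5):dx=+3,dy=+1->C
  (1,6):dx=-6,dy=-10->C; (1,7):dx=-1,dy=-14->C; (1,8):dx=-3,dy=-7->C; (1,9):dx=-7,dy=-2->C
  (1,10):dx=-8,dy=+3->D; (2,3):dx=+10,dy=+4->C; (2,4):dx=+7,dy=-5->D; (2,5):dx=+12,dy=+9->C
  (2,6):dx=+3,dy=-2->D; (2,7):dx=+8,dy=-6->D; (2,8):dx=+6,dy=+1->C; (2,9):dx=+2,dy=+6->C
  (2,10):dx=+1,dy=+11->C; (3,4):dx=-3,dy=-9->C; (3,5):dx=+2,dy=+5->C; (3,6):dx=-7,dy=-6->C
  (3,7):dx=-2,dy=-10->C; (3,8):dx=-4,dy=-3->C; (3,9):dx=-8,dy=+2->D; (3,10):dx=-9,dy=+7->D
  (4,5):dx=+5,dy=+14->C; (4,6):dx=-4,dy=+3->D; (4,7):dx=+1,dy=-1->D; (4,8):dx=-1,dy=+6->D
  (4,9):dx=-5,dy=+11->D; (4,10):dx=-6,dy=+16->D; (5,6):dx=-9,dy=-11->C; (5,7):dx=-4,dy=-15->C
  (5,8):dx=-6,dy=-8->C; (5,9):dx=-10,dy=-3->C; (5,10):dx=-11,dy=+2->D; (6,7):dx=+5,dy=-4->D
  (6,8):dx=+3,dy=+3->C; (6,9):dx=-1,dy=+8->D; (6,10):dx=-2,dy=+13->D; (7,8):dx=-2,dy=+7->D
  (7,9):dx=-6,dy=+12->D; (7,10):dx=-7,dy=+17->D; (8,9):dx=-4,dy=+5->D; (8,10):dx=-5,dy=+10->D
  (9,10):dx=-1,dy=+5->D
Step 2: C = 23, D = 22, total pairs = 45.
Step 3: tau = (C - D)/(n(n-1)/2) = (23 - 22)/45 = 0.022222.
Step 4: Exact two-sided p-value (enumerate n! = 3628800 permutations of y under H0): p = 1.000000.
Step 5: alpha = 0.1. fail to reject H0.

tau_b = 0.0222 (C=23, D=22), p = 1.000000, fail to reject H0.


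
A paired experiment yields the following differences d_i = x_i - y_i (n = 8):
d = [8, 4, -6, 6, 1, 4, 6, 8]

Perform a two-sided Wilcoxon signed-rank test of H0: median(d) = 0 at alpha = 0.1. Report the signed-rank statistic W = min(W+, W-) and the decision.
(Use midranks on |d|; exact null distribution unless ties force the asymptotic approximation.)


Step 1: Drop any zero differences (none here) and take |d_i|.
|d| = [8, 4, 6, 6, 1, 4, 6, 8]
Step 2: Midrank |d_i| (ties get averaged ranks).
ranks: |8|->7.5, |4|->2.5, |6|->5, |6|->5, |1|->1, |4|->2.5, |6|->5, |8|->7.5
Step 3: Attach original signs; sum ranks with positive sign and with negative sign.
W+ = 7.5 + 2.5 + 5 + 1 + 2.5 + 5 + 7.5 = 31
W- = 5 = 5
(Check: W+ + W- = 36 should equal n(n+1)/2 = 36.)
Step 4: Test statistic W = min(W+, W-) = 5.
Step 5: Ties in |d|, so use the tie-corrected normal approximation.
        E[W] = n(n+1)/4 = 8*9/4 = 18.
        Tie groups: |d|=4 (t=2), |d|=6 (t=3), |d|=8 (t=2); sum(t^3 - t) = 36.
        Var[W] = n(n+1)(2n+1)/24 - sum(t^3-t)/48 = 1224/24 - 36/48 = 50.25.
        z = (W - E[W]) / sqrt(Var[W]) = (5 - 18) / 7.0887 = -1.8339.
        Two-sided p = 2*Phi(z) = 0.066669.
Step 6: alpha = 0.1. reject H0.

W+ = 31, W- = 5, W = min = 5, p = 0.066669, reject H0.


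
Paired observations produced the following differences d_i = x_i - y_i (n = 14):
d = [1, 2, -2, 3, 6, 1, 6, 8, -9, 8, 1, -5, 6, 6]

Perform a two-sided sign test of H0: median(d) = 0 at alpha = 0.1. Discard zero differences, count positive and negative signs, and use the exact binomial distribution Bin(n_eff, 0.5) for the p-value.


Step 1: Discard zero differences. Original n = 14; n_eff = number of nonzero differences = 14.
Nonzero differences (with sign): +1, +2, -2, +3, +6, +1, +6, +8, -9, +8, +1, -5, +6, +6
Step 2: Count signs: positive = 11, negative = 3.
Step 3: Under H0: P(positive) = 0.5, so the number of positives S ~ Bin(14, 0.5).
Step 4: Two-sided exact p-value = sum of Bin(14,0.5) probabilities at or below the observed probability = 0.057373.
Step 5: alpha = 0.1. reject H0.

n_eff = 14, pos = 11, neg = 3, p = 0.057373, reject H0.


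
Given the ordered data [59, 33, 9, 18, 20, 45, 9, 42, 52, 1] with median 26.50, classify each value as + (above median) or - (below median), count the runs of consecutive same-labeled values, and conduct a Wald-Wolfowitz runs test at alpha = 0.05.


Step 1: Compute median = 26.50; label A = above, B = below.
Labels in order: AABBBABAAB  (n_A = 5, n_B = 5)
Step 2: Count runs R = 6.
Step 3: Under H0 (random ordering), E[R] = 2*n_A*n_B/(n_A+n_B) + 1 = 2*5*5/10 + 1 = 6.0000.
        Var[R] = 2*n_A*n_B*(2*n_A*n_B - n_A - n_B) / ((n_A+n_B)^2 * (n_A+n_B-1)) = 2000/900 = 2.2222.
        SD[R] = 1.4907.
Step 4: R = E[R], so z = 0 with no continuity correction.
Step 5: Two-sided p-value via normal approximation = 2*(1 - Phi(|z|)) = 1.000000.
Step 6: alpha = 0.05. fail to reject H0.

R = 6, z = 0.0000, p = 1.000000, fail to reject H0.


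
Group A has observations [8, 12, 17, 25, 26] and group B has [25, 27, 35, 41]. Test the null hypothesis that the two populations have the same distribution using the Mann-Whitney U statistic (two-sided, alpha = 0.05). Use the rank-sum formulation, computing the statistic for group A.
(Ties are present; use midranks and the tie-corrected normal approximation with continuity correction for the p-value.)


Step 1: Combine and sort all 9 observations; assign midranks.
sorted (value, group): (8,X), (12,X), (17,X), (25,X), (25,Y), (26,X), (27,Y), (35,Y), (41,Y)
ranks: 8->1, 12->2, 17->3, 25->4.5, 25->4.5, 26->6, 27->7, 35->8, 41->9
Step 2: Rank sum for X: R1 = 1 + 2 + 3 + 4.5 + 6 = 16.5.
Step 3: U_X = R1 - n1(n1+1)/2 = 16.5 - 5*6/2 = 16.5 - 15 = 1.5.
       U_Y = n1*n2 - U_X = 20 - 1.5 = 18.5.
Step 4: Ties are present, so use the tie-corrected normal approximation (with continuity correction) for the p-value.
Step 5: p-value = 0.049090; compare to alpha = 0.05. reject H0.

U_X = 1.5, p = 0.049090, reject H0 at alpha = 0.05.


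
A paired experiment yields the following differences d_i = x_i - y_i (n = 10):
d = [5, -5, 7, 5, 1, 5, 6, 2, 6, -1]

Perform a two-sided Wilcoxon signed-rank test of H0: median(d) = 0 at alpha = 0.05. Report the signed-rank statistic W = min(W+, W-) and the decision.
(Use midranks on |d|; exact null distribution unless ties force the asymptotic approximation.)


Step 1: Drop any zero differences (none here) and take |d_i|.
|d| = [5, 5, 7, 5, 1, 5, 6, 2, 6, 1]
Step 2: Midrank |d_i| (ties get averaged ranks).
ranks: |5|->5.5, |5|->5.5, |7|->10, |5|->5.5, |1|->1.5, |5|->5.5, |6|->8.5, |2|->3, |6|->8.5, |1|->1.5
Step 3: Attach original signs; sum ranks with positive sign and with negative sign.
W+ = 5.5 + 10 + 5.5 + 1.5 + 5.5 + 8.5 + 3 + 8.5 = 48
W- = 5.5 + 1.5 = 7
(Check: W+ + W- = 55 should equal n(n+1)/2 = 55.)
Step 4: Test statistic W = min(W+, W-) = 7.
Step 5: Ties in |d|, so use the tie-corrected normal approximation.
        E[W] = n(n+1)/4 = 10*11/4 = 27.5.
        Tie groups: |d|=1 (t=2), |d|=5 (t=4), |d|=6 (t=2); sum(t^3 - t) = 72.
        Var[W] = n(n+1)(2n+1)/24 - sum(t^3-t)/48 = 2310/24 - 72/48 = 94.75.
        z = (W - E[W]) / sqrt(Var[W]) = (7 - 27.5) / 9.7340 = -2.1060.
        Two-sided p = 2*Phi(z) = 0.035202.
Step 6: alpha = 0.05. reject H0.

W+ = 48, W- = 7, W = min = 7, p = 0.035202, reject H0.


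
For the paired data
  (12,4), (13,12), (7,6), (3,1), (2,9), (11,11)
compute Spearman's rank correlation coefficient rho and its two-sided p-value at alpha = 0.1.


Step 1: Rank x and y separately (midranks; no ties here).
rank(x): 12->5, 13->6, 7->3, 3->2, 2->1, 11->4
rank(y): 4->2, 12->6, 6->3, 1->1, 9->4, 11->5
Step 2: d_i = R_x(i) - R_y(i); compute d_i^2.
  (5-2)^2=9, (6-6)^2=0, (3-3)^2=0, (2-1)^2=1, (1-4)^2=9, (4-5)^2=1
sum(d^2) = 20.
Step 3: rho = 1 - 6*20 / (6*(6^2 - 1)) = 1 - 120/210 = 0.428571.
Step 4: Under H0, t = rho * sqrt((n-2)/(1-rho^2)) = 0.9487 ~ t(4).
Step 5: Two-sided p-value from the t-distribution with 4 df = 0.396501.
Step 6: alpha = 0.1. fail to reject H0.

rho = 0.4286, p = 0.396501, fail to reject H0 at alpha = 0.1.


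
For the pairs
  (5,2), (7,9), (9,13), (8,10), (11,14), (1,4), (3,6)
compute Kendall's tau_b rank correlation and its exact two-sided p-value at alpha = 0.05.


Step 1: Enumerate the 21 unordered pairs (i,j) with i<j and classify each by sign(x_j-x_i) * sign(y_j-y_i).
  (1,2):dx=+2,dy=+7->C; (1,3):dx=+4,dy=+11->C; (1,4):dx=+3,dy=+8->C; (1,5):dx=+6,dy=+12->C
  (1,6):dx=-4,dy=+2->D; (1,7):dx=-2,dy=+4->D; (2,3):dx=+2,dy=+4->C; (2,4):dx=+1,dy=+1->C
  (2,5):dx=+4,dy=+5->C; (2,6):dx=-6,dy=-5->C; (2,7):dx=-4,dy=-3->C; (3,4):dx=-1,dy=-3->C
  (3,5):dx=+2,dy=+1->C; (3,6):dx=-8,dy=-9->C; (3,7):dx=-6,dy=-7->C; (4,5):dx=+3,dy=+4->C
  (4,6):dx=-7,dy=-6->C; (4,7):dx=-5,dy=-4->C; (5,6):dx=-10,dy=-10->C; (5,7):dx=-8,dy=-8->C
  (6,7):dx=+2,dy=+2->C
Step 2: C = 19, D = 2, total pairs = 21.
Step 3: tau = (C - D)/(n(n-1)/2) = (19 - 2)/21 = 0.809524.
Step 4: Exact two-sided p-value (enumerate n! = 5040 permutations of y under H0): p = 0.010714.
Step 5: alpha = 0.05. reject H0.

tau_b = 0.8095 (C=19, D=2), p = 0.010714, reject H0.


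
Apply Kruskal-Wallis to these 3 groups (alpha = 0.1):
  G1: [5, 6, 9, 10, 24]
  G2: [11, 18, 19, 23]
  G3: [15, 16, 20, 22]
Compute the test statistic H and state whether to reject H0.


Step 1: Combine all N = 13 observations and assign midranks.
sorted (value, group, rank): (5,G1,1), (6,G1,2), (9,G1,3), (10,G1,4), (11,G2,5), (15,G3,6), (16,G3,7), (18,G2,8), (19,G2,9), (20,G3,10), (22,G3,11), (23,G2,12), (24,G1,13)
Step 2: Sum ranks within each group.
R_1 = 23 (n_1 = 5)
R_2 = 34 (n_2 = 4)
R_3 = 34 (n_3 = 4)
Step 3: H = 12/(N(N+1)) * sum(R_i^2/n_i) - 3(N+1)
     = 12/(13*14) * (23^2/5 + 34^2/4 + 34^2/4) - 3*14
     = 0.065934 * 683.8 - 42
     = 3.085714.
Step 4: No ties, so H is used without correction.
Step 5: Under H0, H ~ chi^2(2); p-value = 0.213769.
Step 6: alpha = 0.1. fail to reject H0.

H = 3.0857, df = 2, p = 0.213769, fail to reject H0.


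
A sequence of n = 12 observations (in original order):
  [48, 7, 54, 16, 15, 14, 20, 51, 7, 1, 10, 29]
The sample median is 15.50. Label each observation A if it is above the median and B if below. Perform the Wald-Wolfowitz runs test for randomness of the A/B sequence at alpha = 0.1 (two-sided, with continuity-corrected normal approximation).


Step 1: Compute median = 15.50; label A = above, B = below.
Labels in order: ABAABBAABBBA  (n_A = 6, n_B = 6)
Step 2: Count runs R = 7.
Step 3: Under H0 (random ordering), E[R] = 2*n_A*n_B/(n_A+n_B) + 1 = 2*6*6/12 + 1 = 7.0000.
        Var[R] = 2*n_A*n_B*(2*n_A*n_B - n_A - n_B) / ((n_A+n_B)^2 * (n_A+n_B-1)) = 4320/1584 = 2.7273.
        SD[R] = 1.6514.
Step 4: R = E[R], so z = 0 with no continuity correction.
Step 5: Two-sided p-value via normal approximation = 2*(1 - Phi(|z|)) = 1.000000.
Step 6: alpha = 0.1. fail to reject H0.

R = 7, z = 0.0000, p = 1.000000, fail to reject H0.


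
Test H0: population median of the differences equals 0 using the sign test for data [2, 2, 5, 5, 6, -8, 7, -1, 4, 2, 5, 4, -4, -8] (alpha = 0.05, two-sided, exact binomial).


Step 1: Discard zero differences. Original n = 14; n_eff = number of nonzero differences = 14.
Nonzero differences (with sign): +2, +2, +5, +5, +6, -8, +7, -1, +4, +2, +5, +4, -4, -8
Step 2: Count signs: positive = 10, negative = 4.
Step 3: Under H0: P(positive) = 0.5, so the number of positives S ~ Bin(14, 0.5).
Step 4: Two-sided exact p-value = sum of Bin(14,0.5) probabilities at or below the observed probability = 0.179565.
Step 5: alpha = 0.05. fail to reject H0.

n_eff = 14, pos = 10, neg = 4, p = 0.179565, fail to reject H0.
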